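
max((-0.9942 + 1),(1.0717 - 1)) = 0.0717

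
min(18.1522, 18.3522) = 18.1522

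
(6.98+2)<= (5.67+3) False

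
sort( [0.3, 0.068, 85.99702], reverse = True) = [85.99702, 0.3, 0.068]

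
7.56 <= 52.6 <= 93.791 True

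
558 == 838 False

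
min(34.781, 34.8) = 34.781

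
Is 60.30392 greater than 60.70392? No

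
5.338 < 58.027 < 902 True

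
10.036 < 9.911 False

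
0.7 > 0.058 True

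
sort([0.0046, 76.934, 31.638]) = [0.0046, 31.638, 76.934]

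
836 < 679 False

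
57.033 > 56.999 True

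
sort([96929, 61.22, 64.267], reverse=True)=[96929, 64.267, 61.22]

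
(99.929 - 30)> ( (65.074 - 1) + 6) False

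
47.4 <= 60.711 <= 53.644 False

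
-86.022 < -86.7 False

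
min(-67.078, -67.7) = -67.7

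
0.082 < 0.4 True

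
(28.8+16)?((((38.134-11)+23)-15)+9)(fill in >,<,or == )>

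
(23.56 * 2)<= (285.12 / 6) True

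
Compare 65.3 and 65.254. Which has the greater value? 65.3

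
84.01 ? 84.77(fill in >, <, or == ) <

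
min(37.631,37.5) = 37.5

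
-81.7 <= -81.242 True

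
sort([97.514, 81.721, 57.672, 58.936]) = [57.672, 58.936, 81.721, 97.514]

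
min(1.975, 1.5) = 1.5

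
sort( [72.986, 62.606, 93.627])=[62.606, 72.986, 93.627]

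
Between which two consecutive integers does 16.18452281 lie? 16 and 17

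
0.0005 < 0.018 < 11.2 True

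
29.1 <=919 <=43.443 False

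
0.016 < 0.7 True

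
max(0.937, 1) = 1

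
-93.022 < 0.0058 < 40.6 True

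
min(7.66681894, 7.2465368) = 7.2465368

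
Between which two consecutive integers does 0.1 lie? 0 and 1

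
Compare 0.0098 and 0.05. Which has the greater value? 0.05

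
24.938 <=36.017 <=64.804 True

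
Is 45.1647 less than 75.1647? Yes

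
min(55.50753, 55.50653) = 55.50653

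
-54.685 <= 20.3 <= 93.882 True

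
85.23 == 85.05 False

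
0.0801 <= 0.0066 False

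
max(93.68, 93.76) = 93.76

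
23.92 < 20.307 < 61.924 False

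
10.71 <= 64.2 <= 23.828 False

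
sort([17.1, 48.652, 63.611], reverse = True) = [63.611, 48.652, 17.1]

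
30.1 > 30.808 False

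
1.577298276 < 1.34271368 False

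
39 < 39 False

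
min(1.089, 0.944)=0.944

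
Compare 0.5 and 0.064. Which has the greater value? 0.5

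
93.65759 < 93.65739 False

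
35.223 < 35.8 True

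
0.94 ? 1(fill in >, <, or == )<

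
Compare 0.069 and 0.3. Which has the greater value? 0.3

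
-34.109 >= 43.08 False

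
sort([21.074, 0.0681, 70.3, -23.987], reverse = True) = [70.3, 21.074, 0.0681, -23.987]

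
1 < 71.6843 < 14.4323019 False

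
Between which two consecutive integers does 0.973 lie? 0 and 1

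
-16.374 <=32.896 True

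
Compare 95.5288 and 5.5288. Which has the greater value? 95.5288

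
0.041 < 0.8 True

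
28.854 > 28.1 True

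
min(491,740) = 491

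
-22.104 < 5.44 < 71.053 True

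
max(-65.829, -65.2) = -65.2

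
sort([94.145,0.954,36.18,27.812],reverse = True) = [94.145,36.18,27.812,0.954]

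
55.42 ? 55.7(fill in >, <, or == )<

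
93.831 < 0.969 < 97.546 False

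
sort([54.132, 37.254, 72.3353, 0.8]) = [0.8, 37.254, 54.132, 72.3353]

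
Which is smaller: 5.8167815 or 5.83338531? 5.8167815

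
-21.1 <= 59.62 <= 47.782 False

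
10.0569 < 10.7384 True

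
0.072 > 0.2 False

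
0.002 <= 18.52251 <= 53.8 True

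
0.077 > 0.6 False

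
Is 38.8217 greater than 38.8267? No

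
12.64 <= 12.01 False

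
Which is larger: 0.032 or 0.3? 0.3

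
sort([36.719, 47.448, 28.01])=[28.01, 36.719, 47.448]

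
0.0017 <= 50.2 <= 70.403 True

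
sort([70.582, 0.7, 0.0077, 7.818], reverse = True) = [70.582, 7.818, 0.7, 0.0077]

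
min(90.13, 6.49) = 6.49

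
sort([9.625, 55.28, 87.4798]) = [9.625, 55.28, 87.4798]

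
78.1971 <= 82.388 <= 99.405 True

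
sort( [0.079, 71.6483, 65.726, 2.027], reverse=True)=[71.6483, 65.726, 2.027, 0.079]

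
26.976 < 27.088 True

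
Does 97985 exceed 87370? Yes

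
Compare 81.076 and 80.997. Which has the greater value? 81.076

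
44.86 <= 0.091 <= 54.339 False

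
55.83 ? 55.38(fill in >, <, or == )>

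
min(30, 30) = 30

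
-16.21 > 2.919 False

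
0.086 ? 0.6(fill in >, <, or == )<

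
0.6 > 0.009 True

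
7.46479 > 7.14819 True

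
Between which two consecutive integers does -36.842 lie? -37 and -36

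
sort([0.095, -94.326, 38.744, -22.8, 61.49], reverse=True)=[61.49, 38.744, 0.095, -22.8, -94.326]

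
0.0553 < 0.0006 False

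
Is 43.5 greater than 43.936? No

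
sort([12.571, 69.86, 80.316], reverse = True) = [80.316, 69.86, 12.571]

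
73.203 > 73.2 True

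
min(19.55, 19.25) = 19.25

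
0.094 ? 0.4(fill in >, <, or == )<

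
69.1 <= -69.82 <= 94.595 False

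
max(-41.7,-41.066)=-41.066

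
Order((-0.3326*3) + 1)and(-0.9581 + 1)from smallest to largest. ((-0.3326*3) + 1), (-0.9581 + 1)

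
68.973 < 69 True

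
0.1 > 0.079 True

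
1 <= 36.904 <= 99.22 True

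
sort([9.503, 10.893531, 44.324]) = [9.503, 10.893531, 44.324]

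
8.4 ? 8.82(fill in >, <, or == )<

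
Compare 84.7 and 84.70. They are equal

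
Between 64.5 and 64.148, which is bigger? 64.5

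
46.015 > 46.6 False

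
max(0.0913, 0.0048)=0.0913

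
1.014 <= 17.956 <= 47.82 True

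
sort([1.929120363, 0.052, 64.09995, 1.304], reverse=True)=[64.09995, 1.929120363, 1.304, 0.052]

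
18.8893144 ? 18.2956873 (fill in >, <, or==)>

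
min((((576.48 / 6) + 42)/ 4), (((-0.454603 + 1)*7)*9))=34.360011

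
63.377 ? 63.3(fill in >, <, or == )>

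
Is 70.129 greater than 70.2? No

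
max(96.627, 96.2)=96.627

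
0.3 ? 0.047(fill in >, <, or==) >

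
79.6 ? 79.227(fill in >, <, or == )>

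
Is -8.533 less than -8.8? No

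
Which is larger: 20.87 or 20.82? 20.87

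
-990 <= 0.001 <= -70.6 False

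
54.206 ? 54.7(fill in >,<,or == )<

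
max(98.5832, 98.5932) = 98.5932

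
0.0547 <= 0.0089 False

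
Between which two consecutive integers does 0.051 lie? 0 and 1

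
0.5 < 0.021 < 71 False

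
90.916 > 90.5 True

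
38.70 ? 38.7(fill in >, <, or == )==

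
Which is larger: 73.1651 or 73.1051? 73.1651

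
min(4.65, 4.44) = 4.44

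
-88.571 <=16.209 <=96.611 True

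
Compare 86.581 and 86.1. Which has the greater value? 86.581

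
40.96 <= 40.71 False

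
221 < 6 False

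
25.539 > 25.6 False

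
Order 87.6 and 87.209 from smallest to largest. 87.209, 87.6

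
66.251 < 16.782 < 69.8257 False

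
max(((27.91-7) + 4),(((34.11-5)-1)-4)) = 24.91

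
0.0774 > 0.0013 True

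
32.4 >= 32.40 True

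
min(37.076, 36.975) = 36.975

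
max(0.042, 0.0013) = 0.042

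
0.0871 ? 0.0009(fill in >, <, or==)>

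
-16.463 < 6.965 True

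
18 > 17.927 True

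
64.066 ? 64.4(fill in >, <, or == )<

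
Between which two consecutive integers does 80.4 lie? 80 and 81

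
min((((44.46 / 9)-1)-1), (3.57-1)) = 2.57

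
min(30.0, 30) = 30.0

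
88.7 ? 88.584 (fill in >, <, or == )>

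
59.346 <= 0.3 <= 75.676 False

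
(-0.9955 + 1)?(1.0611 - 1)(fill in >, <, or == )<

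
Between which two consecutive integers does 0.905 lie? 0 and 1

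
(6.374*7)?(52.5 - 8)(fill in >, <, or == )>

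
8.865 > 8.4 True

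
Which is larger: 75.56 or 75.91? 75.91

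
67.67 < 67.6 False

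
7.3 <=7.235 False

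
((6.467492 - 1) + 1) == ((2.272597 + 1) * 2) False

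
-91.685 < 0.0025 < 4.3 True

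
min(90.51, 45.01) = 45.01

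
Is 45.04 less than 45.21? Yes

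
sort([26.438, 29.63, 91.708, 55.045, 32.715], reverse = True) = [91.708, 55.045, 32.715, 29.63, 26.438]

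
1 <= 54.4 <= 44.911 False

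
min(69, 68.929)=68.929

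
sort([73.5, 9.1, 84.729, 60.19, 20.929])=[9.1, 20.929, 60.19, 73.5, 84.729]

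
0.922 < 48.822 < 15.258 False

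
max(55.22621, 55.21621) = 55.22621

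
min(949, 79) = 79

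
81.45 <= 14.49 False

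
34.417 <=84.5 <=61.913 False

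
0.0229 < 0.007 False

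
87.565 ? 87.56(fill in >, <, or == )>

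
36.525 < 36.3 False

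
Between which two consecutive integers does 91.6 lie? 91 and 92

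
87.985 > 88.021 False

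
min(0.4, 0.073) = 0.073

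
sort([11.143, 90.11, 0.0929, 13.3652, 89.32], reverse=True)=[90.11, 89.32, 13.3652, 11.143, 0.0929]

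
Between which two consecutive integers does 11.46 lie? 11 and 12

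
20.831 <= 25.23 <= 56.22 True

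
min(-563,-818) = -818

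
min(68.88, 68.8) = 68.8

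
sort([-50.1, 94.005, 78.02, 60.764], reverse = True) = [94.005, 78.02, 60.764, -50.1]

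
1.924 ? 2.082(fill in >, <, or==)<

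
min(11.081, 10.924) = 10.924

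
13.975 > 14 False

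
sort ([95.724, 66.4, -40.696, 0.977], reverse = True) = [95.724, 66.4, 0.977, -40.696]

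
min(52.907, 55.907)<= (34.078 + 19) True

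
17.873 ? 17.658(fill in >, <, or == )>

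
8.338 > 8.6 False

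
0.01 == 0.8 False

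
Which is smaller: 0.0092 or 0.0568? 0.0092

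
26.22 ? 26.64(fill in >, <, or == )<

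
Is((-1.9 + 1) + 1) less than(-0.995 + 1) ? No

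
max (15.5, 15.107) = 15.5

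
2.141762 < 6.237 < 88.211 True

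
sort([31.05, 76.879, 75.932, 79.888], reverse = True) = [79.888, 76.879, 75.932, 31.05]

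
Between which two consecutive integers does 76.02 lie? 76 and 77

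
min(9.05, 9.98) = 9.05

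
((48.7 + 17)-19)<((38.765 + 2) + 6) True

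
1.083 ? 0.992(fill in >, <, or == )>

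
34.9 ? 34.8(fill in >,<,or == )>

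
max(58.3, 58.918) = 58.918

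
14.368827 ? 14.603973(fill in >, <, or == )<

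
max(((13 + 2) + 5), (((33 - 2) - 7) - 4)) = 20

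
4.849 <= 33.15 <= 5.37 False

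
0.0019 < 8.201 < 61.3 True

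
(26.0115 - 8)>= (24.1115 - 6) False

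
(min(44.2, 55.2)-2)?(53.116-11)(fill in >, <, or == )>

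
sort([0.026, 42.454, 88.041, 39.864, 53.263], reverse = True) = [88.041, 53.263, 42.454, 39.864, 0.026]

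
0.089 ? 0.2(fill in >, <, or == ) <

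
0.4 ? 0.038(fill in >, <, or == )>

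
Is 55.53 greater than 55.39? Yes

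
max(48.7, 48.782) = 48.782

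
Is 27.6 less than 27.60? No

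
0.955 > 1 False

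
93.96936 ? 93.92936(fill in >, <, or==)>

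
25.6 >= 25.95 False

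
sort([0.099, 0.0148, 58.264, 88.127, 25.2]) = [0.0148, 0.099, 25.2, 58.264, 88.127]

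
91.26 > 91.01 True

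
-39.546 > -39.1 False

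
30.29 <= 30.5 True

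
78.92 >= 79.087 False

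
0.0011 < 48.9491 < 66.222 True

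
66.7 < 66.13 False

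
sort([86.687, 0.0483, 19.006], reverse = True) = [86.687, 19.006, 0.0483]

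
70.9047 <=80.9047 True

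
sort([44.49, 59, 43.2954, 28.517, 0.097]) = [0.097, 28.517, 43.2954, 44.49, 59]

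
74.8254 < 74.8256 True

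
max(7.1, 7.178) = 7.178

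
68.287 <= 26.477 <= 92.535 False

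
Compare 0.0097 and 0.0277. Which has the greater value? 0.0277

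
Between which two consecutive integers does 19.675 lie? 19 and 20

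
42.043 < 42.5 True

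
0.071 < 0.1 True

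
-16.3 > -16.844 True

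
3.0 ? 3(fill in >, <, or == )==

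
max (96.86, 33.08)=96.86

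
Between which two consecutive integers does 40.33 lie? 40 and 41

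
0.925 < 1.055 True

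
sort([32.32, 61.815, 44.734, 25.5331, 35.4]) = [25.5331, 32.32, 35.4, 44.734, 61.815]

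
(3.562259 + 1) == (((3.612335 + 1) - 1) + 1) False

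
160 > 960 False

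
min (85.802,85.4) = 85.4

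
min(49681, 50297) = 49681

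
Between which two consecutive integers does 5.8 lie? 5 and 6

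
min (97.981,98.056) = 97.981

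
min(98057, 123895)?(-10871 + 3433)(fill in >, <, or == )>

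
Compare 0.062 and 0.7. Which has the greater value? 0.7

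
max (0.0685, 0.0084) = 0.0685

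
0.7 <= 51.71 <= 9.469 False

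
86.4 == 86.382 False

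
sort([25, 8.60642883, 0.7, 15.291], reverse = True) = [25, 15.291, 8.60642883, 0.7]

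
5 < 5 False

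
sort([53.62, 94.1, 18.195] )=[18.195, 53.62, 94.1]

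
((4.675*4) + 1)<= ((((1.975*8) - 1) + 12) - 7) True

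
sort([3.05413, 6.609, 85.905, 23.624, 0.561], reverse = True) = [85.905, 23.624, 6.609, 3.05413, 0.561]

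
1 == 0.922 False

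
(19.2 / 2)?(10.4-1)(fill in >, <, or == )>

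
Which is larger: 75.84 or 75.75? 75.84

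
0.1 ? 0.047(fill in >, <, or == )>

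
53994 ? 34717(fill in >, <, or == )>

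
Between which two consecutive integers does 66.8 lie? 66 and 67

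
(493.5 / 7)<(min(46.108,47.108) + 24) False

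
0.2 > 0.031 True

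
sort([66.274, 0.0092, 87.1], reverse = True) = [87.1, 66.274, 0.0092]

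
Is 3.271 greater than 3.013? Yes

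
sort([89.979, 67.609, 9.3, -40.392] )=[-40.392, 9.3, 67.609, 89.979]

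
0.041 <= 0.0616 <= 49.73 True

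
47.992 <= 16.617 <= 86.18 False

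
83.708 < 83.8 True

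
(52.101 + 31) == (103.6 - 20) False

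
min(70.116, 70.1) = 70.1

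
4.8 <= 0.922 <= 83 False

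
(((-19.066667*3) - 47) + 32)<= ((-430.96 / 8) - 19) False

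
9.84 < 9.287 False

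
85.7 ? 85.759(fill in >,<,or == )<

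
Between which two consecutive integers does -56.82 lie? -57 and -56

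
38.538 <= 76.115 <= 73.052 False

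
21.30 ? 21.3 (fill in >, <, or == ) ==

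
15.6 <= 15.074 False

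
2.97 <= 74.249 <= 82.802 True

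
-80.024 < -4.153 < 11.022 True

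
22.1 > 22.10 False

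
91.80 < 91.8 False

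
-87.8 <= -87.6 True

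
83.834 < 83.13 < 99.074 False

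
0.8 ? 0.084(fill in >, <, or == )>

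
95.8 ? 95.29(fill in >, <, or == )>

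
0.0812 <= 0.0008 False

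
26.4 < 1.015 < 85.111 False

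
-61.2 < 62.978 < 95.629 True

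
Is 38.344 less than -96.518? No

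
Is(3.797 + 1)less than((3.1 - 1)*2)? No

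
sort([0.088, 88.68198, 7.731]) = [0.088, 7.731, 88.68198]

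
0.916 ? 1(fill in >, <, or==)<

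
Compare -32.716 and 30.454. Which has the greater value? 30.454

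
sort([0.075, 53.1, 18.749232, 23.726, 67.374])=[0.075, 18.749232, 23.726, 53.1, 67.374]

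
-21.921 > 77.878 False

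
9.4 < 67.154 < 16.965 False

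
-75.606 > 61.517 False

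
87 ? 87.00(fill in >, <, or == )==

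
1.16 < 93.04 True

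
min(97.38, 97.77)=97.38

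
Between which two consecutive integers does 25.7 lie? 25 and 26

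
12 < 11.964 False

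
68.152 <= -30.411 False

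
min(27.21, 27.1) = 27.1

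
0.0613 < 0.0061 False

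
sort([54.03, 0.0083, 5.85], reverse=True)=[54.03, 5.85, 0.0083]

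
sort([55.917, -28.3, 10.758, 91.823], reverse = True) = [91.823, 55.917, 10.758, -28.3]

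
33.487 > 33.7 False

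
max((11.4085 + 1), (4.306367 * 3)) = 12.919101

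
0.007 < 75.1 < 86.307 True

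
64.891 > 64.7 True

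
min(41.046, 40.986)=40.986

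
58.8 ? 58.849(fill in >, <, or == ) <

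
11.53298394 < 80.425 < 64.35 False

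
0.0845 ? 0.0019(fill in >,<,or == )>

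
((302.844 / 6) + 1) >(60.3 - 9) True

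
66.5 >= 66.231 True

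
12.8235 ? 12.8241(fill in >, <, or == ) <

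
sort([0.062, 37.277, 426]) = [0.062, 37.277, 426]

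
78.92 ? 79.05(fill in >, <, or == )<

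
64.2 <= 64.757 True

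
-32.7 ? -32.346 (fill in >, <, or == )<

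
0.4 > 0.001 True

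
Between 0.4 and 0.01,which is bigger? 0.4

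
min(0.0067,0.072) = 0.0067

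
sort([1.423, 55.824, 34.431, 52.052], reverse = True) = [55.824, 52.052, 34.431, 1.423]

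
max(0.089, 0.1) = 0.1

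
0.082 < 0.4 True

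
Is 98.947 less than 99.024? Yes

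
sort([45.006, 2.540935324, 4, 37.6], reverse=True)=[45.006, 37.6, 4, 2.540935324]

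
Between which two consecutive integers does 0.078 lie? 0 and 1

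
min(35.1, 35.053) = 35.053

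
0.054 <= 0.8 True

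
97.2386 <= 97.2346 False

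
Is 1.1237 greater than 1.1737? No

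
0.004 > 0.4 False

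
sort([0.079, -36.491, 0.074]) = [-36.491, 0.074, 0.079]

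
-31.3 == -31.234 False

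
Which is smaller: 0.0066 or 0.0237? 0.0066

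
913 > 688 True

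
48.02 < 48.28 True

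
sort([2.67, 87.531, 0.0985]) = [0.0985, 2.67, 87.531]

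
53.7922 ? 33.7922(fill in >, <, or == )>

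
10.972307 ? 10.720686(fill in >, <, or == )>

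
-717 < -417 True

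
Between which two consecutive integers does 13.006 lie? 13 and 14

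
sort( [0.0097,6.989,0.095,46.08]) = [0.0097,0.095,6.989,46.08]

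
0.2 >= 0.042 True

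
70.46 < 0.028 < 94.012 False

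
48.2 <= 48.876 True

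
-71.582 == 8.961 False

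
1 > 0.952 True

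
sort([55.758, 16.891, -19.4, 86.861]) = [-19.4, 16.891, 55.758, 86.861]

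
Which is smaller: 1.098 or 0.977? 0.977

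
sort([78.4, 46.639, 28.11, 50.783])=[28.11, 46.639, 50.783, 78.4]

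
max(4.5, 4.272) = 4.5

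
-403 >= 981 False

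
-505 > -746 True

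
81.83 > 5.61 True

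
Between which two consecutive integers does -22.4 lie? -23 and -22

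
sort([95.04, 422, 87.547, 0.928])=[0.928, 87.547, 95.04, 422]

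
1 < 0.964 False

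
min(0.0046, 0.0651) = 0.0046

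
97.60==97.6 True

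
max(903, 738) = 903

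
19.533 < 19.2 False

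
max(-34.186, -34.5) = -34.186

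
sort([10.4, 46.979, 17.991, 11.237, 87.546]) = [10.4, 11.237, 17.991, 46.979, 87.546]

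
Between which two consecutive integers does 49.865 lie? 49 and 50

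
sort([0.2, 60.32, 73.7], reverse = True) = [73.7, 60.32, 0.2]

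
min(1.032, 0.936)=0.936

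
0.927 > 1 False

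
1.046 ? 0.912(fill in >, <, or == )>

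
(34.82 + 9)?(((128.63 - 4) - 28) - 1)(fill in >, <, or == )<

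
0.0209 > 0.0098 True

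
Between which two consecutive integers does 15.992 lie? 15 and 16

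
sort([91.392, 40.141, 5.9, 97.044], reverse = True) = [97.044, 91.392, 40.141, 5.9]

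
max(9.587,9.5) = 9.587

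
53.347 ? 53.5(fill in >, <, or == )<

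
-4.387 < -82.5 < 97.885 False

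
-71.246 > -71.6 True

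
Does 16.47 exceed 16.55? No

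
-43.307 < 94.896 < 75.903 False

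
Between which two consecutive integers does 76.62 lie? 76 and 77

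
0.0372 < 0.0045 False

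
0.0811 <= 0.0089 False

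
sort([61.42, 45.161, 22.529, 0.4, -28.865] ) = [-28.865, 0.4, 22.529, 45.161, 61.42]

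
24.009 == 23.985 False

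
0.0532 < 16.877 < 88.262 True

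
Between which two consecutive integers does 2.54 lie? 2 and 3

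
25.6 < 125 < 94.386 False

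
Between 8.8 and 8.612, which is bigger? 8.8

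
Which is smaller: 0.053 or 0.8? 0.053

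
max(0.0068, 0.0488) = 0.0488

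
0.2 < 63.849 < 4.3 False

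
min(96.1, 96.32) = 96.1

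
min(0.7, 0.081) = 0.081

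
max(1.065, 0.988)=1.065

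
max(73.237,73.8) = 73.8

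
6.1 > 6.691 False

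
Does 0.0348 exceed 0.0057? Yes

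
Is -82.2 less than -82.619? No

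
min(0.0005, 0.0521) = 0.0005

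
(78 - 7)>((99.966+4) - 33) True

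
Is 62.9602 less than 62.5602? No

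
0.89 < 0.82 False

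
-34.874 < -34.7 True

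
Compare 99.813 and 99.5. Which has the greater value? 99.813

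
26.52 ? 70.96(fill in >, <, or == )<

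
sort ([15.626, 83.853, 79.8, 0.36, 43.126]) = [0.36, 15.626, 43.126, 79.8, 83.853]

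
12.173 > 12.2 False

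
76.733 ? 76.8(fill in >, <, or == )<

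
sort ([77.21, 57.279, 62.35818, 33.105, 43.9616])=[33.105, 43.9616, 57.279, 62.35818, 77.21]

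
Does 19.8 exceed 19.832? No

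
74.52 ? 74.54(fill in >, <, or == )<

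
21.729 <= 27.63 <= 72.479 True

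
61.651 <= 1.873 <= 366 False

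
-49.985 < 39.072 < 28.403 False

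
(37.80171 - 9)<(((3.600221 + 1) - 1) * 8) True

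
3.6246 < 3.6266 True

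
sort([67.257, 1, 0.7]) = [0.7, 1, 67.257]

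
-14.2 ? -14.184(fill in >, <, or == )<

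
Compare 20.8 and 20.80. They are equal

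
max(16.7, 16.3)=16.7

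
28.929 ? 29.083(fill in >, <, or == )<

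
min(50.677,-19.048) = -19.048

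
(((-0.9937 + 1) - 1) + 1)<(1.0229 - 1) True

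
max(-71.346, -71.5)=-71.346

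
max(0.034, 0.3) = 0.3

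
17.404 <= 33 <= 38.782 True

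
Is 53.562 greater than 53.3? Yes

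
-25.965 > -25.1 False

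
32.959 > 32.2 True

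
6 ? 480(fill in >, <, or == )<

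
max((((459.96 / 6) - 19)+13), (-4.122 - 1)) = 70.66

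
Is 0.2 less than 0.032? No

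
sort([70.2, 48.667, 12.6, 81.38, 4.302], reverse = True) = [81.38, 70.2, 48.667, 12.6, 4.302]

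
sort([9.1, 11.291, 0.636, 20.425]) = [0.636, 9.1, 11.291, 20.425]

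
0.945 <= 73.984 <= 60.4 False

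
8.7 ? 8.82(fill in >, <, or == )<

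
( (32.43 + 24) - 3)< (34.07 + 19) False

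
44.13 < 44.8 True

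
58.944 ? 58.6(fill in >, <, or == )>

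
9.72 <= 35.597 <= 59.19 True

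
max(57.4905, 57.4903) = 57.4905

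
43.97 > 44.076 False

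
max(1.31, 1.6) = 1.6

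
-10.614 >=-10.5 False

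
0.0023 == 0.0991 False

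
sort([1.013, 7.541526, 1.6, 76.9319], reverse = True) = [76.9319, 7.541526, 1.6, 1.013]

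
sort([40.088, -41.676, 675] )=[-41.676, 40.088, 675]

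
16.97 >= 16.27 True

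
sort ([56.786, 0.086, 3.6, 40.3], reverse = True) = [56.786, 40.3, 3.6, 0.086]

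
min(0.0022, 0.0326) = 0.0022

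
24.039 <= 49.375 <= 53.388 True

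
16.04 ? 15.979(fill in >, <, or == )>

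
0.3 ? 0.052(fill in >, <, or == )>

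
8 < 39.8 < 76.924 True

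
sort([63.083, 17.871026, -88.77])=[-88.77, 17.871026, 63.083]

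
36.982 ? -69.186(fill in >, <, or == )>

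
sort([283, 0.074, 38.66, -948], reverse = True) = [283, 38.66, 0.074, -948]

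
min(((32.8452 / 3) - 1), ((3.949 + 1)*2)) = 9.898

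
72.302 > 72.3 True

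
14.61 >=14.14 True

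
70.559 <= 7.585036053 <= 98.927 False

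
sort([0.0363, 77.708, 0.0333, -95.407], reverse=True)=[77.708, 0.0363, 0.0333, -95.407]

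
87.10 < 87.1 False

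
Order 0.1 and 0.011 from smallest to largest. 0.011,0.1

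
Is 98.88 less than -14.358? No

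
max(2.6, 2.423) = 2.6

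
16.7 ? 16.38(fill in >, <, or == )>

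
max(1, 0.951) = 1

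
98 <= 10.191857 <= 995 False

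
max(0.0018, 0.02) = 0.02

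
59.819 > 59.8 True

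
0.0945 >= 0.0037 True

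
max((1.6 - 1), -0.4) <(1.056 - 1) False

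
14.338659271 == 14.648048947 False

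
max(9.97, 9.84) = 9.97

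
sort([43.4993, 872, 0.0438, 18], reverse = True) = [872, 43.4993, 18, 0.0438]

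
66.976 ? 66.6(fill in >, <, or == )>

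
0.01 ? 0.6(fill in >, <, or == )<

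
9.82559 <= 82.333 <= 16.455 False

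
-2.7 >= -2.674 False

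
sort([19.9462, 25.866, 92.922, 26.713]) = [19.9462, 25.866, 26.713, 92.922]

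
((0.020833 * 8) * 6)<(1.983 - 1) False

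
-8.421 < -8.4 True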